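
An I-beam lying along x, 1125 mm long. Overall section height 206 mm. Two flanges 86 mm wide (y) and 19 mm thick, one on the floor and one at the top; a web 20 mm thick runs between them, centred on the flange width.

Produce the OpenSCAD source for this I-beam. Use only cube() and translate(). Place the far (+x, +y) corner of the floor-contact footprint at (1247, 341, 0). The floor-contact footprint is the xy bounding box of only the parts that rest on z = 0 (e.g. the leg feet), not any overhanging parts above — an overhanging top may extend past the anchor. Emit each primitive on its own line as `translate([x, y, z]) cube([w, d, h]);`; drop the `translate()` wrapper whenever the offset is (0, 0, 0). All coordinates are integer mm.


translate([122, 255, 0]) cube([1125, 86, 19]);
translate([122, 288, 19]) cube([1125, 20, 168]);
translate([122, 255, 187]) cube([1125, 86, 19]);


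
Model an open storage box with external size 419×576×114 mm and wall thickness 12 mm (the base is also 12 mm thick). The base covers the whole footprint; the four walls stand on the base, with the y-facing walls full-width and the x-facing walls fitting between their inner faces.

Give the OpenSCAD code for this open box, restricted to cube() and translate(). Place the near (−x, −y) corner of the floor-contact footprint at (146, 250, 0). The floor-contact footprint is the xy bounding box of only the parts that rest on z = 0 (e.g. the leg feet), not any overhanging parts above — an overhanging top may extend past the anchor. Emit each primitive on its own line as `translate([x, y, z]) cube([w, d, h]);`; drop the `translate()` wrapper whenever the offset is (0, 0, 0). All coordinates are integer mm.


translate([146, 250, 0]) cube([419, 576, 12]);
translate([146, 250, 12]) cube([419, 12, 102]);
translate([146, 814, 12]) cube([419, 12, 102]);
translate([146, 262, 12]) cube([12, 552, 102]);
translate([553, 262, 12]) cube([12, 552, 102]);


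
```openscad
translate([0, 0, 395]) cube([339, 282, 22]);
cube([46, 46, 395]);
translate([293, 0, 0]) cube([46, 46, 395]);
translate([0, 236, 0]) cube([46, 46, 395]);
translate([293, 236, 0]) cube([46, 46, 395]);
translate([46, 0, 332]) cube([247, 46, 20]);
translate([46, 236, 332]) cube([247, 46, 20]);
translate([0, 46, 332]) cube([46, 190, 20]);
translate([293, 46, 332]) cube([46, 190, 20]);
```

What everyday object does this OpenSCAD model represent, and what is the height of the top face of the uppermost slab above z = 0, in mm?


A stool. The seat height is 417 mm.

A 339×282×22 slab at z = 395 on four corner posts — a stool. The seat top is 395 + 22 = 417 mm.


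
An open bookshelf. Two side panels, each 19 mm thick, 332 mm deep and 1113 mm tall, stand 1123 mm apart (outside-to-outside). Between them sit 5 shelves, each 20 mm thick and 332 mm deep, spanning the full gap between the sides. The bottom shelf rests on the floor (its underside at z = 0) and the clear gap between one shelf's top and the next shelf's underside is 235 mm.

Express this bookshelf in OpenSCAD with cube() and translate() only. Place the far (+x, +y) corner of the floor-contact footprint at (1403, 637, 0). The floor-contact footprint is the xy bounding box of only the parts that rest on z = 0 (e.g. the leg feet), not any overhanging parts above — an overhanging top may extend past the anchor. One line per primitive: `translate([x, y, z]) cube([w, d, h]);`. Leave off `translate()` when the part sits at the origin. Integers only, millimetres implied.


translate([280, 305, 0]) cube([19, 332, 1113]);
translate([1384, 305, 0]) cube([19, 332, 1113]);
translate([299, 305, 0]) cube([1085, 332, 20]);
translate([299, 305, 255]) cube([1085, 332, 20]);
translate([299, 305, 510]) cube([1085, 332, 20]);
translate([299, 305, 765]) cube([1085, 332, 20]);
translate([299, 305, 1020]) cube([1085, 332, 20]);


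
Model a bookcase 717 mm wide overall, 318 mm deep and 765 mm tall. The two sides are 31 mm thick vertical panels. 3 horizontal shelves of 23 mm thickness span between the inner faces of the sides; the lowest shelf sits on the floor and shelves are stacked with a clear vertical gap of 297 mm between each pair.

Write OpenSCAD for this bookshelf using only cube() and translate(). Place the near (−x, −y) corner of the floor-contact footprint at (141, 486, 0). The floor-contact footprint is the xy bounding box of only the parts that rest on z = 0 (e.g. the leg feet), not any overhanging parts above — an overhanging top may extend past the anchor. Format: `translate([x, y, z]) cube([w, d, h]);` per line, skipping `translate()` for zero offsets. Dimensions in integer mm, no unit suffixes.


translate([141, 486, 0]) cube([31, 318, 765]);
translate([827, 486, 0]) cube([31, 318, 765]);
translate([172, 486, 0]) cube([655, 318, 23]);
translate([172, 486, 320]) cube([655, 318, 23]);
translate([172, 486, 640]) cube([655, 318, 23]);


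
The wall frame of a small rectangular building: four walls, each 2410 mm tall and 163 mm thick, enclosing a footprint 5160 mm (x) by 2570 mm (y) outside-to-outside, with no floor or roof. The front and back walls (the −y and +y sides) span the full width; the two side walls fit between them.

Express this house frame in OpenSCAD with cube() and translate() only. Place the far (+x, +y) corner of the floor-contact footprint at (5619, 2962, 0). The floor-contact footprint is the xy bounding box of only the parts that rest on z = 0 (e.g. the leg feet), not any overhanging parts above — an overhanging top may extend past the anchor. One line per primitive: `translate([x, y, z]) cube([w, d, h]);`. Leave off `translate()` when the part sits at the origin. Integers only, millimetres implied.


translate([459, 392, 0]) cube([5160, 163, 2410]);
translate([459, 2799, 0]) cube([5160, 163, 2410]);
translate([459, 555, 0]) cube([163, 2244, 2410]);
translate([5456, 555, 0]) cube([163, 2244, 2410]);


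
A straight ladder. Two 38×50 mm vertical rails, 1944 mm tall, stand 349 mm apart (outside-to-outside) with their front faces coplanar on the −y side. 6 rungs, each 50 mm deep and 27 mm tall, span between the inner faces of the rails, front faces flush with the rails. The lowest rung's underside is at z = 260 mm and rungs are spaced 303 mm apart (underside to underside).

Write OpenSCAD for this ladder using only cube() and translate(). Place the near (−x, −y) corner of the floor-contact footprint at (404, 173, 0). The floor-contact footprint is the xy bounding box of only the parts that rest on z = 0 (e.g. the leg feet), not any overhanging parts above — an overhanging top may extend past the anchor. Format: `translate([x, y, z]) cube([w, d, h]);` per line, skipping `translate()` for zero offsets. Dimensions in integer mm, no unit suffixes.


// rung span = 349 - 2*38 = 273
// rung[k] z = 260 + k*303
translate([404, 173, 0]) cube([38, 50, 1944]);
translate([715, 173, 0]) cube([38, 50, 1944]);
translate([442, 173, 260]) cube([273, 50, 27]);
translate([442, 173, 563]) cube([273, 50, 27]);
translate([442, 173, 866]) cube([273, 50, 27]);
translate([442, 173, 1169]) cube([273, 50, 27]);
translate([442, 173, 1472]) cube([273, 50, 27]);
translate([442, 173, 1775]) cube([273, 50, 27]);


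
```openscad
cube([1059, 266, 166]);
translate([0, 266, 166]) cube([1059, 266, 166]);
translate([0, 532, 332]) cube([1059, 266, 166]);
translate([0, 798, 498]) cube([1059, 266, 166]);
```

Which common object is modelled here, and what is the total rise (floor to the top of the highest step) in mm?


A staircase. The total rise is 664 mm.

4 identical blocks, each offset up and back from the previous — a staircase. Each step is 166 mm tall and there are 4 of them, so the total rise is 4 × 166 = 664 mm.


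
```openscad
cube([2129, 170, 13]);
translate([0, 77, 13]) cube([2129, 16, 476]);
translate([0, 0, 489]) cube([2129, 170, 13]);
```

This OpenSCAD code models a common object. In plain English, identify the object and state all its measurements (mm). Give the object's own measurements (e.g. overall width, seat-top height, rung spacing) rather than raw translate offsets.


An I-beam lying along x, 2129 mm long. Overall section height 502 mm. Two flanges 170 mm wide (y) and 13 mm thick, one on the floor and one at the top; a web 16 mm thick runs between them, centred on the flange width.


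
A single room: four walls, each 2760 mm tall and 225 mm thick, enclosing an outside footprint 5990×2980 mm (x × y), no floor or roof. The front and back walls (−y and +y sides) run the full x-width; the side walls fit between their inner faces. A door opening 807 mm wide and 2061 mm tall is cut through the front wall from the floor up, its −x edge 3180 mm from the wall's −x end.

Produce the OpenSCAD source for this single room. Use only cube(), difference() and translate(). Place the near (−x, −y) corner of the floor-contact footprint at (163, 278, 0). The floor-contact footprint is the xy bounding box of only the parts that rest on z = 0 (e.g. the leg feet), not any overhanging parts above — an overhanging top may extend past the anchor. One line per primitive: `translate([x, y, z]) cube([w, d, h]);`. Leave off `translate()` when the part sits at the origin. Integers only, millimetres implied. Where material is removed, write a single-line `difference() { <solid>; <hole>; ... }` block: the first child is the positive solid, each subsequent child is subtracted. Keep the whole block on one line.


difference() { translate([163, 278, 0]) cube([5990, 225, 2760]); translate([3343, 278, 0]) cube([807, 225, 2061]); }
translate([163, 3033, 0]) cube([5990, 225, 2760]);
translate([163, 503, 0]) cube([225, 2530, 2760]);
translate([5928, 503, 0]) cube([225, 2530, 2760]);


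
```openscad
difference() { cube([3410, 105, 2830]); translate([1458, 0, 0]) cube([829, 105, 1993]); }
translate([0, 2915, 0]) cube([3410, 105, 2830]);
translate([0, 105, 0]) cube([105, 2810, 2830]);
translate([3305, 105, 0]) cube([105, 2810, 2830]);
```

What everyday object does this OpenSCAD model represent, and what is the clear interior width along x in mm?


A single room. The interior width is 3200 mm.

Four walls enclosing a rectangle with a door in the front wall — a room. Outside width 3410 minus two 105 mm walls gives 3200 mm.


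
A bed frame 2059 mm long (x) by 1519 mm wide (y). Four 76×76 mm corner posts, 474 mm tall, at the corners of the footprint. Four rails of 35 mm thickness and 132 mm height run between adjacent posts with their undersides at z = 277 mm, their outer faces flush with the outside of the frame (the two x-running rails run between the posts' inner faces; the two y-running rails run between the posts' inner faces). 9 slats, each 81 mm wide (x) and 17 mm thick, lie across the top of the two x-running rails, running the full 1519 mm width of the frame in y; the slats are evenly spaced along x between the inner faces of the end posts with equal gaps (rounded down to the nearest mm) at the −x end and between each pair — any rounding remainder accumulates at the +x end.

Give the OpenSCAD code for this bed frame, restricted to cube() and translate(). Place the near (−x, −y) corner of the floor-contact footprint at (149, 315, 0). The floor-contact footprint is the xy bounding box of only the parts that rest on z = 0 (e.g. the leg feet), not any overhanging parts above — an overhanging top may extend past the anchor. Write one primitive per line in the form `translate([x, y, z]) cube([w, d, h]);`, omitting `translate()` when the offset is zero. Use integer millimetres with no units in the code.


translate([149, 315, 0]) cube([76, 76, 474]);
translate([149, 1758, 0]) cube([76, 76, 474]);
translate([2132, 315, 0]) cube([76, 76, 474]);
translate([2132, 1758, 0]) cube([76, 76, 474]);
translate([225, 315, 277]) cube([1907, 35, 132]);
translate([225, 1799, 277]) cube([1907, 35, 132]);
translate([149, 391, 277]) cube([35, 1367, 132]);
translate([2173, 391, 277]) cube([35, 1367, 132]);
translate([342, 315, 409]) cube([81, 1519, 17]);
translate([540, 315, 409]) cube([81, 1519, 17]);
translate([738, 315, 409]) cube([81, 1519, 17]);
translate([936, 315, 409]) cube([81, 1519, 17]);
translate([1134, 315, 409]) cube([81, 1519, 17]);
translate([1332, 315, 409]) cube([81, 1519, 17]);
translate([1530, 315, 409]) cube([81, 1519, 17]);
translate([1728, 315, 409]) cube([81, 1519, 17]);
translate([1926, 315, 409]) cube([81, 1519, 17]);


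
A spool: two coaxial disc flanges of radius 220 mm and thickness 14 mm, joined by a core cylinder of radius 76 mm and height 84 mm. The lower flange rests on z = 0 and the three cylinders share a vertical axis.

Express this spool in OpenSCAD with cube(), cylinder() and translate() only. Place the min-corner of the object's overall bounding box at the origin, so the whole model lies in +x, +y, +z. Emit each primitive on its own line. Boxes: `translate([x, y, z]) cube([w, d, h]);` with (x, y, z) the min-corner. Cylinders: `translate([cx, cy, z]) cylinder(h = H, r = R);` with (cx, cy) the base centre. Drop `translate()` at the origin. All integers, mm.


translate([220, 220, 0]) cylinder(h = 14, r = 220);
translate([220, 220, 14]) cylinder(h = 84, r = 76);
translate([220, 220, 98]) cylinder(h = 14, r = 220);


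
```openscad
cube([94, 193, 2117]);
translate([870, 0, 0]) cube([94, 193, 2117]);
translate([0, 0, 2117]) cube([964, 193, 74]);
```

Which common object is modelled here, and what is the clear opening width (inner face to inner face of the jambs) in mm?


A door frame. The clear opening width is 776 mm.

Two 2117 mm tall posts with a header on top — a door frame. The left jamb is 94 mm wide at x = 0; the right jamb starts at x = 870. The clear opening is 870 − 94 = 776 mm.


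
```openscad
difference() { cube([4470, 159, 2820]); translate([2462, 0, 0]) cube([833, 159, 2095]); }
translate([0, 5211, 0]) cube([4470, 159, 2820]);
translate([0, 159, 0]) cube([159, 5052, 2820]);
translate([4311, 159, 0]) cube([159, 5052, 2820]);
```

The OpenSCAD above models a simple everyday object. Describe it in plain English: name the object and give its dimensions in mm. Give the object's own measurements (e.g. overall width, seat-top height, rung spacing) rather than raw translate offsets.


A single room: four walls, each 2820 mm tall and 159 mm thick, enclosing an outside footprint 4470×5370 mm (x × y), no floor or roof. The front and back walls (−y and +y sides) run the full x-width; the side walls fit between their inner faces. A door opening 833 mm wide and 2095 mm tall is cut through the front wall from the floor up, its −x edge 2462 mm from the wall's −x end.


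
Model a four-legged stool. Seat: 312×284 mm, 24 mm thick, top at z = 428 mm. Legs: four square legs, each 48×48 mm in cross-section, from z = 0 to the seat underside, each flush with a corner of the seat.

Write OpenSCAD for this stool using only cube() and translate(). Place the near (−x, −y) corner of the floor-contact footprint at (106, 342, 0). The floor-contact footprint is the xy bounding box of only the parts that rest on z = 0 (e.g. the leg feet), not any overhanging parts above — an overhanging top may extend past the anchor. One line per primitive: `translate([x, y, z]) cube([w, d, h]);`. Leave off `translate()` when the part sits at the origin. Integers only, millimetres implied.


// leg_h = 428 - 24 = 404
translate([106, 342, 404]) cube([312, 284, 24]);
translate([106, 342, 0]) cube([48, 48, 404]);
translate([370, 342, 0]) cube([48, 48, 404]);
translate([106, 578, 0]) cube([48, 48, 404]);
translate([370, 578, 0]) cube([48, 48, 404]);


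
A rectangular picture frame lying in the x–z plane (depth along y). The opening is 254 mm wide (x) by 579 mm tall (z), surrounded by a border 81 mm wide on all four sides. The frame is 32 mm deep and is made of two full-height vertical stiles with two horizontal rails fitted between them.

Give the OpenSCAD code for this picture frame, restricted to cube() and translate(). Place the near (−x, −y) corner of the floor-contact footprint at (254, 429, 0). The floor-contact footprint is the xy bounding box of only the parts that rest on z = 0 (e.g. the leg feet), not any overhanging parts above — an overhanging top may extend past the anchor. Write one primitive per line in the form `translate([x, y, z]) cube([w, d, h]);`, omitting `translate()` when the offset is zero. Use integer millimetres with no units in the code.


translate([254, 429, 0]) cube([81, 32, 741]);
translate([589, 429, 0]) cube([81, 32, 741]);
translate([335, 429, 0]) cube([254, 32, 81]);
translate([335, 429, 660]) cube([254, 32, 81]);


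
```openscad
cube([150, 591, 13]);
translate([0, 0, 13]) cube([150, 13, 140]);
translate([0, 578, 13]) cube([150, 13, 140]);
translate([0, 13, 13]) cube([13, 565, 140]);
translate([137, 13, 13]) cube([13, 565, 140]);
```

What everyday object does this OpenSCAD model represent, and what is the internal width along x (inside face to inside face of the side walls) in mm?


An open box. The internal width is 124 mm.

A 150×591 base slab with four walls standing on it — an open box. The base is 150 mm wide and the walls are 13 mm thick, so the internal width is 150 − 2 × 13 = 124 mm.


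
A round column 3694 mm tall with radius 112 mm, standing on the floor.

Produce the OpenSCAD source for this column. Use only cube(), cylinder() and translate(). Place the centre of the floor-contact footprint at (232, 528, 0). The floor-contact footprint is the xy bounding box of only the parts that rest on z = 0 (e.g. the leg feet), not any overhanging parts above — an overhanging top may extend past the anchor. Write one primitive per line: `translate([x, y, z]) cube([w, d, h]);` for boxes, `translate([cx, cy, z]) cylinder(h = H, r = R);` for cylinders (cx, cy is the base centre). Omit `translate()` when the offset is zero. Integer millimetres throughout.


translate([232, 528, 0]) cylinder(h = 3694, r = 112);


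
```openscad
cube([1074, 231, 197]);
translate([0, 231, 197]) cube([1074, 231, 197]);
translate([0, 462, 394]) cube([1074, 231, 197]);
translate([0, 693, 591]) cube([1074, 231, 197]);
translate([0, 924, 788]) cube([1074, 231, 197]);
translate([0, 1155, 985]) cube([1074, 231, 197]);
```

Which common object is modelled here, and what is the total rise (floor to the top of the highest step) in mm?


A staircase. The total rise is 1182 mm.

6 identical blocks, each offset up and back from the previous — a staircase. Each step is 197 mm tall and there are 6 of them, so the total rise is 6 × 197 = 1182 mm.


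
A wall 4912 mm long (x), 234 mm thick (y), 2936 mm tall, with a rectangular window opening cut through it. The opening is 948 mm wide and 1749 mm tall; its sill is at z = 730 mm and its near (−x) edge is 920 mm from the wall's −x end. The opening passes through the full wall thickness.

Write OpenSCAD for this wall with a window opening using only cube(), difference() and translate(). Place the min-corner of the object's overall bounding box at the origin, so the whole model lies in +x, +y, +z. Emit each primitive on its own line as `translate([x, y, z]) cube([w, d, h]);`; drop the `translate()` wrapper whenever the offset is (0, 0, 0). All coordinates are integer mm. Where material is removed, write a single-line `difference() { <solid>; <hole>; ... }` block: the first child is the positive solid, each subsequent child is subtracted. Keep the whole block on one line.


difference() { cube([4912, 234, 2936]); translate([920, 0, 730]) cube([948, 234, 1749]); }


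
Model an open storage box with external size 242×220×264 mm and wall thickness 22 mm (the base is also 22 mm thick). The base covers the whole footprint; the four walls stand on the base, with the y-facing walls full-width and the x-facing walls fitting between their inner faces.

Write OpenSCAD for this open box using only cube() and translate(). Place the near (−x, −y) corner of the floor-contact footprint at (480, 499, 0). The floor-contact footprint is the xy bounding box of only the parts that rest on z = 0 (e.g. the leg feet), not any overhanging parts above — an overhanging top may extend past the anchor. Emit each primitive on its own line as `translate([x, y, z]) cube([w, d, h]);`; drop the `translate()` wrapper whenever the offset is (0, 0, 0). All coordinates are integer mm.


translate([480, 499, 0]) cube([242, 220, 22]);
translate([480, 499, 22]) cube([242, 22, 242]);
translate([480, 697, 22]) cube([242, 22, 242]);
translate([480, 521, 22]) cube([22, 176, 242]);
translate([700, 521, 22]) cube([22, 176, 242]);


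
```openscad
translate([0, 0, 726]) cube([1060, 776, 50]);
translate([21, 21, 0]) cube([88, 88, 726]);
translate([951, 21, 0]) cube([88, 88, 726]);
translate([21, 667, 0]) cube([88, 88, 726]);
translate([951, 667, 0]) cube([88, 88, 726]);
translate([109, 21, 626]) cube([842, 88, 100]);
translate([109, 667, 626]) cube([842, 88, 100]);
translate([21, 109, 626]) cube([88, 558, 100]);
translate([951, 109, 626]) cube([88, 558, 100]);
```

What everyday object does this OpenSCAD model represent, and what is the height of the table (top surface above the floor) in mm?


A table. The table height is 776 mm.

A 1060×776×50 slab sits at z = 726 on four 88 mm square posts — a table. The top surface is at 726 + 50 = 776 mm.


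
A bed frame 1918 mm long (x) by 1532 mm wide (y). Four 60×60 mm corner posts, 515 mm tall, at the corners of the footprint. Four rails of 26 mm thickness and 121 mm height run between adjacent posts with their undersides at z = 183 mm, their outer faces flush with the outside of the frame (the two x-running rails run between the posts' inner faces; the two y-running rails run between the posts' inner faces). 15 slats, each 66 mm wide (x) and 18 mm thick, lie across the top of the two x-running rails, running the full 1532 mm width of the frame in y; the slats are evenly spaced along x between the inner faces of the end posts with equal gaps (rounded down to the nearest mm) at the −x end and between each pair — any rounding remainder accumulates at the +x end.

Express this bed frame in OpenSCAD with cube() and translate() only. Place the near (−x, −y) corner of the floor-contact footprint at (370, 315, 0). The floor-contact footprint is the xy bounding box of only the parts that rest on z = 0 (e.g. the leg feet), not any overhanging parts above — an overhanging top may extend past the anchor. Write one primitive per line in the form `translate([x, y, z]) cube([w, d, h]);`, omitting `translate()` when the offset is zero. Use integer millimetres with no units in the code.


// slat z = rail_z + rail_h = 183 + 121 = 304
// slat gap = ⌊(1798 − 15·66) / 16⌋ = 50
translate([370, 315, 0]) cube([60, 60, 515]);
translate([370, 1787, 0]) cube([60, 60, 515]);
translate([2228, 315, 0]) cube([60, 60, 515]);
translate([2228, 1787, 0]) cube([60, 60, 515]);
translate([430, 315, 183]) cube([1798, 26, 121]);
translate([430, 1821, 183]) cube([1798, 26, 121]);
translate([370, 375, 183]) cube([26, 1412, 121]);
translate([2262, 375, 183]) cube([26, 1412, 121]);
translate([480, 315, 304]) cube([66, 1532, 18]);
translate([596, 315, 304]) cube([66, 1532, 18]);
translate([712, 315, 304]) cube([66, 1532, 18]);
translate([828, 315, 304]) cube([66, 1532, 18]);
translate([944, 315, 304]) cube([66, 1532, 18]);
translate([1060, 315, 304]) cube([66, 1532, 18]);
translate([1176, 315, 304]) cube([66, 1532, 18]);
translate([1292, 315, 304]) cube([66, 1532, 18]);
translate([1408, 315, 304]) cube([66, 1532, 18]);
translate([1524, 315, 304]) cube([66, 1532, 18]);
translate([1640, 315, 304]) cube([66, 1532, 18]);
translate([1756, 315, 304]) cube([66, 1532, 18]);
translate([1872, 315, 304]) cube([66, 1532, 18]);
translate([1988, 315, 304]) cube([66, 1532, 18]);
translate([2104, 315, 304]) cube([66, 1532, 18]);


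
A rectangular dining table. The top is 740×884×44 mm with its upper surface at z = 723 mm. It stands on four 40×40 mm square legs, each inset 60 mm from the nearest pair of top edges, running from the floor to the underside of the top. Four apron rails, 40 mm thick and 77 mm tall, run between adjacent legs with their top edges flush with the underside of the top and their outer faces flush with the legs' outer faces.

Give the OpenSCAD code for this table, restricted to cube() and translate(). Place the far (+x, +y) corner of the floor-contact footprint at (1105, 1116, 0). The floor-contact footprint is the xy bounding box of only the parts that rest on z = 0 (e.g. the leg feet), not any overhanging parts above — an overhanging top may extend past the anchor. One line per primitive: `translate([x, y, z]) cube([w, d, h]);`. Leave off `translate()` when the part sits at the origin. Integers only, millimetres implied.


translate([425, 292, 679]) cube([740, 884, 44]);
translate([485, 352, 0]) cube([40, 40, 679]);
translate([1065, 352, 0]) cube([40, 40, 679]);
translate([485, 1076, 0]) cube([40, 40, 679]);
translate([1065, 1076, 0]) cube([40, 40, 679]);
translate([525, 352, 602]) cube([540, 40, 77]);
translate([525, 1076, 602]) cube([540, 40, 77]);
translate([485, 392, 602]) cube([40, 684, 77]);
translate([1065, 392, 602]) cube([40, 684, 77]);


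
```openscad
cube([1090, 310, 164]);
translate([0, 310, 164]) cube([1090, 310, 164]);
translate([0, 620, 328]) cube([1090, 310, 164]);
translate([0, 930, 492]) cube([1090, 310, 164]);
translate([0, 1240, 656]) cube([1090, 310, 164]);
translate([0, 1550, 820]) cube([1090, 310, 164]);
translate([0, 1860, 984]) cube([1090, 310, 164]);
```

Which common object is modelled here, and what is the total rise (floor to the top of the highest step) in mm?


A staircase. The total rise is 1148 mm.

7 identical blocks, each offset up and back from the previous — a staircase. Each step is 164 mm tall and there are 7 of them, so the total rise is 7 × 164 = 1148 mm.


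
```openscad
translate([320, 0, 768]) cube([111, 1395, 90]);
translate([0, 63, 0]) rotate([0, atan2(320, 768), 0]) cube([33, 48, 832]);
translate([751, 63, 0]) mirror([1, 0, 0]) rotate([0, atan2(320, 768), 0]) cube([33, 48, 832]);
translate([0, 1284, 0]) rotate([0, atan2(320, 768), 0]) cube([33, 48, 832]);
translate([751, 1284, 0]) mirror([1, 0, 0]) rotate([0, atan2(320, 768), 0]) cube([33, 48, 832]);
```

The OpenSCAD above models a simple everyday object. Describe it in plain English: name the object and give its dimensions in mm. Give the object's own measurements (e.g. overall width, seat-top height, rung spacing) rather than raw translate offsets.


A sawhorse. A 111×1395×90 mm beam (x, y, z) sits on two A-frame leg pairs. Each pair is two raked legs of 33×48 mm section (48 mm along y) splaying symmetrically in x. Each leg rises 768 mm vertically over 320 mm of horizontal reach and is 832 mm long along its own axis. Every leg's outer bottom edge rests on the floor and its outer top edge meets a bottom edge of the beam — the left legs (tilting toward +x) meet the beam's −x bottom edge, the right legs (their mirror images, tilting toward −x) meet its +x bottom edge — so the leg tops tuck under the beam, the beam's underside is 768 mm above the floor, and the feet are 751 mm apart outside-to-outside with the beam centred between them. The two leg pairs are set in 63 mm from either end of the beam.


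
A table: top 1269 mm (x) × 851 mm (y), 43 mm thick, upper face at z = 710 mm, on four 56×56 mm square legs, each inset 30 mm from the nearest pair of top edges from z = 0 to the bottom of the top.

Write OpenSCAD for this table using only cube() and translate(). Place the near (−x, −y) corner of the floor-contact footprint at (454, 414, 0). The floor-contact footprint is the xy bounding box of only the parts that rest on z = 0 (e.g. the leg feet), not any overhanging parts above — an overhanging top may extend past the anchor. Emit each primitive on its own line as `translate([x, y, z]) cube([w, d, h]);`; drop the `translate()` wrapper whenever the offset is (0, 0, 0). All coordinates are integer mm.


// leg_h = 710 - 43 = 667
translate([424, 384, 667]) cube([1269, 851, 43]);
translate([454, 414, 0]) cube([56, 56, 667]);
translate([1607, 414, 0]) cube([56, 56, 667]);
translate([454, 1149, 0]) cube([56, 56, 667]);
translate([1607, 1149, 0]) cube([56, 56, 667]);


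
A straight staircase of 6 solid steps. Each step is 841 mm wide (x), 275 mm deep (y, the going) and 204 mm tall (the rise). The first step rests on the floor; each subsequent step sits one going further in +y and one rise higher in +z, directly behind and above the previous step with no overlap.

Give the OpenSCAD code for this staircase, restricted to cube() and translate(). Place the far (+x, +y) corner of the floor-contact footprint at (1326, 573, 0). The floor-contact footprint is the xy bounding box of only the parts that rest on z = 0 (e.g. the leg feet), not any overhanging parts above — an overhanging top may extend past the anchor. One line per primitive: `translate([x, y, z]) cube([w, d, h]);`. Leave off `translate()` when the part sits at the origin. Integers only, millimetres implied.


translate([485, 298, 0]) cube([841, 275, 204]);
translate([485, 573, 204]) cube([841, 275, 204]);
translate([485, 848, 408]) cube([841, 275, 204]);
translate([485, 1123, 612]) cube([841, 275, 204]);
translate([485, 1398, 816]) cube([841, 275, 204]);
translate([485, 1673, 1020]) cube([841, 275, 204]);


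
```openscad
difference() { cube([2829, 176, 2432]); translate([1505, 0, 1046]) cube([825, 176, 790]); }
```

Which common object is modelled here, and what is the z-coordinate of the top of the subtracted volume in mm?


A wall with a window opening. The window head height is 1836 mm.

A wall with a rectangular opening subtracted — a window. Sill at z = 1046, opening 790 mm tall, so the head is at 1046 + 790 = 1836 mm.


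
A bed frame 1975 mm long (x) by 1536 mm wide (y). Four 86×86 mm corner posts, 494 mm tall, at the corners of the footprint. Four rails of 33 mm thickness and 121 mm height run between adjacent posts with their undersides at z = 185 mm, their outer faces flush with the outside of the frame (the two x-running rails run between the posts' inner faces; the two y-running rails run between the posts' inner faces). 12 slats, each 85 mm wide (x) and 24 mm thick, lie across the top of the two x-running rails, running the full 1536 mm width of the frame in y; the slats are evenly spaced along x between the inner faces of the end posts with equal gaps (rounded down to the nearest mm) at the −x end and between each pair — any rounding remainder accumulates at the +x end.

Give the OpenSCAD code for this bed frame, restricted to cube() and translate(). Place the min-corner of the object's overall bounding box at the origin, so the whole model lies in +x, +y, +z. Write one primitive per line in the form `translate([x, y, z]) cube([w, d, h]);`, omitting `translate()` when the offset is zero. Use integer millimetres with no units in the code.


cube([86, 86, 494]);
translate([0, 1450, 0]) cube([86, 86, 494]);
translate([1889, 0, 0]) cube([86, 86, 494]);
translate([1889, 1450, 0]) cube([86, 86, 494]);
translate([86, 0, 185]) cube([1803, 33, 121]);
translate([86, 1503, 185]) cube([1803, 33, 121]);
translate([0, 86, 185]) cube([33, 1364, 121]);
translate([1942, 86, 185]) cube([33, 1364, 121]);
translate([146, 0, 306]) cube([85, 1536, 24]);
translate([291, 0, 306]) cube([85, 1536, 24]);
translate([436, 0, 306]) cube([85, 1536, 24]);
translate([581, 0, 306]) cube([85, 1536, 24]);
translate([726, 0, 306]) cube([85, 1536, 24]);
translate([871, 0, 306]) cube([85, 1536, 24]);
translate([1016, 0, 306]) cube([85, 1536, 24]);
translate([1161, 0, 306]) cube([85, 1536, 24]);
translate([1306, 0, 306]) cube([85, 1536, 24]);
translate([1451, 0, 306]) cube([85, 1536, 24]);
translate([1596, 0, 306]) cube([85, 1536, 24]);
translate([1741, 0, 306]) cube([85, 1536, 24]);


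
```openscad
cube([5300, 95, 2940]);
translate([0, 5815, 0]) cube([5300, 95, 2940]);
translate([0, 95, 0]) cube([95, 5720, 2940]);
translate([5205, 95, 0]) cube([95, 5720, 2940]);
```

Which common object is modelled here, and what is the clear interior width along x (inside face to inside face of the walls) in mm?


A house (or room) frame. The interior width is 5110 mm.

Four 2940 mm walls enclosing a rectangle with no floor or roof — a room or house frame. Outside width is 5300 mm and wall thickness is 95 mm, so the interior width is 5300 − 2 × 95 = 5110 mm.


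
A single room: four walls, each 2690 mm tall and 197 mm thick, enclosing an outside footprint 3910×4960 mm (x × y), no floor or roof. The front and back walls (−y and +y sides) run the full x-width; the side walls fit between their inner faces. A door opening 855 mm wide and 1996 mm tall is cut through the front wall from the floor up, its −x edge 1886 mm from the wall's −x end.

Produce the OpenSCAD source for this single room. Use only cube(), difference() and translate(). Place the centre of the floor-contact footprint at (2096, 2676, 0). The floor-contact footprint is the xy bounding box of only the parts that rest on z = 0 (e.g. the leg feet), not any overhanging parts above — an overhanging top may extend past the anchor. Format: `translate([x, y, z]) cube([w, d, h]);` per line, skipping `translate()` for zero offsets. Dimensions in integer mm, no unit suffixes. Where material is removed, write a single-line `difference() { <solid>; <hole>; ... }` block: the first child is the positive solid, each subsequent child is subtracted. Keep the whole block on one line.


difference() { translate([141, 196, 0]) cube([3910, 197, 2690]); translate([2027, 196, 0]) cube([855, 197, 1996]); }
translate([141, 4959, 0]) cube([3910, 197, 2690]);
translate([141, 393, 0]) cube([197, 4566, 2690]);
translate([3854, 393, 0]) cube([197, 4566, 2690]);


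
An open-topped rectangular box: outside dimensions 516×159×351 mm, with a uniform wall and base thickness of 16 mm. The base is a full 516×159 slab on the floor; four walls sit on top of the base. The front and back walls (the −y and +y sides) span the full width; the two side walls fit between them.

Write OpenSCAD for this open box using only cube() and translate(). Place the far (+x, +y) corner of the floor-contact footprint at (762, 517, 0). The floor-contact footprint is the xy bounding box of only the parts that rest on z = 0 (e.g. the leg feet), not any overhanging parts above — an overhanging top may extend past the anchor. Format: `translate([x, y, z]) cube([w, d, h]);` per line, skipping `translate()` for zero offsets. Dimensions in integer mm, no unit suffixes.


translate([246, 358, 0]) cube([516, 159, 16]);
translate([246, 358, 16]) cube([516, 16, 335]);
translate([246, 501, 16]) cube([516, 16, 335]);
translate([246, 374, 16]) cube([16, 127, 335]);
translate([746, 374, 16]) cube([16, 127, 335]);


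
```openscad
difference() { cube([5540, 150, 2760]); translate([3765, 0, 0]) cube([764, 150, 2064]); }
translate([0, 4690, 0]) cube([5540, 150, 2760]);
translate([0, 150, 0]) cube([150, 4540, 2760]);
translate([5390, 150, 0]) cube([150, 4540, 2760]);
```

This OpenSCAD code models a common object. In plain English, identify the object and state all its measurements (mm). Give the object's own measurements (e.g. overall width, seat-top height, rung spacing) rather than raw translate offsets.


A single room: four walls, each 2760 mm tall and 150 mm thick, enclosing an outside footprint 5540×4840 mm (x × y), no floor or roof. The front and back walls (−y and +y sides) run the full x-width; the side walls fit between their inner faces. A door opening 764 mm wide and 2064 mm tall is cut through the front wall from the floor up, its −x edge 3765 mm from the wall's −x end.


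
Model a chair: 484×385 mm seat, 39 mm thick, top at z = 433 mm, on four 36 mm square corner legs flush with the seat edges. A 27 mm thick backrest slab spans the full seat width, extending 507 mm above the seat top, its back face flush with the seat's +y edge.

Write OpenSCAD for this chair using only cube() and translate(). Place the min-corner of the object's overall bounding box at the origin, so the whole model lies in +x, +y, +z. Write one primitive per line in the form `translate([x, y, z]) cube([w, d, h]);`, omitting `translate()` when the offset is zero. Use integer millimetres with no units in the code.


translate([0, 0, 394]) cube([484, 385, 39]);
cube([36, 36, 394]);
translate([448, 0, 0]) cube([36, 36, 394]);
translate([0, 349, 0]) cube([36, 36, 394]);
translate([448, 349, 0]) cube([36, 36, 394]);
translate([0, 358, 433]) cube([484, 27, 507]);


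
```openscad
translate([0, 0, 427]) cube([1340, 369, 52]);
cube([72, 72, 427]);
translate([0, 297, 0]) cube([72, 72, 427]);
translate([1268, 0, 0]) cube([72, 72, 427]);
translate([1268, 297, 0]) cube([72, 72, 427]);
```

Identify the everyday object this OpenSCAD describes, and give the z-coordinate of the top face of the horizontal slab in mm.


A bench. The seat-top height is 479 mm.

A long slab on four corner posts — a bench. The slab sits at z = 427 with thickness 52, so the top is 427 + 52 = 479 mm.


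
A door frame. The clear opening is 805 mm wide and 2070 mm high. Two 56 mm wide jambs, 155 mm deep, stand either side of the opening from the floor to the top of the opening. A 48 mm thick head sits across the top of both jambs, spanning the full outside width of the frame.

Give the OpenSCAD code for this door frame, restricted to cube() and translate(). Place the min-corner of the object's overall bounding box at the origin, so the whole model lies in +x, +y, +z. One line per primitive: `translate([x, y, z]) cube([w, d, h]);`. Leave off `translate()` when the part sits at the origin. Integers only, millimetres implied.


cube([56, 155, 2070]);
translate([861, 0, 0]) cube([56, 155, 2070]);
translate([0, 0, 2070]) cube([917, 155, 48]);


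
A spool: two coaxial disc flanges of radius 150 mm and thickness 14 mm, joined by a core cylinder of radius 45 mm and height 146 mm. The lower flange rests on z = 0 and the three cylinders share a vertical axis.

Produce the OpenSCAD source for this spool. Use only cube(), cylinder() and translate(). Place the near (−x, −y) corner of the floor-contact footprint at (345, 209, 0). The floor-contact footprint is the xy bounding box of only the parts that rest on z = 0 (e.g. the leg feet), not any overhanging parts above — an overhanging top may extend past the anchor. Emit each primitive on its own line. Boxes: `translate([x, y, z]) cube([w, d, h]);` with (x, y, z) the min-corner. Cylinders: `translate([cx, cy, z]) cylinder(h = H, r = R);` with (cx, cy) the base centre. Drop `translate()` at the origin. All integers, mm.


translate([495, 359, 0]) cylinder(h = 14, r = 150);
translate([495, 359, 14]) cylinder(h = 146, r = 45);
translate([495, 359, 160]) cylinder(h = 14, r = 150);


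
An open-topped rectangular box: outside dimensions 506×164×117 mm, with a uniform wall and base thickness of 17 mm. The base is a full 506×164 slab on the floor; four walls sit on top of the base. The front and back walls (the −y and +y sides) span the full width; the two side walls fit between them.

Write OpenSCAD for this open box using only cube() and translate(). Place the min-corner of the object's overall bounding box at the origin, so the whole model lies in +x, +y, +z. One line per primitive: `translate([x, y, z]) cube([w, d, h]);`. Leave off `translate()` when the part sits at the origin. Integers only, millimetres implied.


cube([506, 164, 17]);
translate([0, 0, 17]) cube([506, 17, 100]);
translate([0, 147, 17]) cube([506, 17, 100]);
translate([0, 17, 17]) cube([17, 130, 100]);
translate([489, 17, 17]) cube([17, 130, 100]);


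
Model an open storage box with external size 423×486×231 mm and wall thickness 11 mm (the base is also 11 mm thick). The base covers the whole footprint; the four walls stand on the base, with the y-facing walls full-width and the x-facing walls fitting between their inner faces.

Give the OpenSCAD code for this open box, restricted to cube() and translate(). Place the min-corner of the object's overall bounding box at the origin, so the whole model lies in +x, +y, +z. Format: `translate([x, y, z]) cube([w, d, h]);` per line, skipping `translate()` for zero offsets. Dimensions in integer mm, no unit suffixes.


cube([423, 486, 11]);
translate([0, 0, 11]) cube([423, 11, 220]);
translate([0, 475, 11]) cube([423, 11, 220]);
translate([0, 11, 11]) cube([11, 464, 220]);
translate([412, 11, 11]) cube([11, 464, 220]);
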